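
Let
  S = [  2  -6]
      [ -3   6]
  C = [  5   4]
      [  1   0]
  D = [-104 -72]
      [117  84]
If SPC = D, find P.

Isolating P: multiply by S⁻¹ from the left and C⁻¹ from the right, so P = S⁻¹DC⁻¹.
det S = -6; the adjugate gives S⁻¹ = [[-1, -1], [-1/2, -1/3]].
det C = -4, so C⁻¹ = [[0, 1], [1/4, -5/4]].
S⁻¹D = [[-13, -12], [13, 8]].
P = (S⁻¹D)C⁻¹ = [[-3, 2], [2, 3]].

P = [[-3, 2], [2, 3]]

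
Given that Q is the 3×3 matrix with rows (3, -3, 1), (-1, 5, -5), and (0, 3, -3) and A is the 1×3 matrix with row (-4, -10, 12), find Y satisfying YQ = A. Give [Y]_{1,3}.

Right-multiplying both sides by Q⁻¹ gives Y = AQ⁻¹.
det Q = 6, so Q⁻¹ = [[0, -1, 5/3], [-1/2, -3/2, 7/3], [-1/2, -3/2, 2]].
Y = AQ⁻¹ = [[-4, -10, 12]] · [[0, -1, 5/3], [-1/2, -3/2, 7/3], [-1/2, -3/2, 2]] = [[-1, 1, -6]].

-6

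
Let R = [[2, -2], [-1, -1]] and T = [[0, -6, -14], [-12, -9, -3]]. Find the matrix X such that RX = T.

Since R multiplies X on the left, X = R⁻¹T.
det R = -4, so R⁻¹ = [[1/4, -1/2], [-1/4, -1/2]].
X = R⁻¹T = [[1/4, -1/2], [-1/4, -1/2]] · [[0, -6, -14], [-12, -9, -3]] = [[6, 3, -2], [6, 6, 5]].

X = [[6, 3, -2], [6, 6, 5]]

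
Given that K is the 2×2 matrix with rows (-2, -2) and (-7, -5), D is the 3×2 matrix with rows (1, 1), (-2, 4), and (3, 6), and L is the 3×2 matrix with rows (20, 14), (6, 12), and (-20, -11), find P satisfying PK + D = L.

PK = L − D = [[19, 13], [8, 8], [-23, -17]].
Right-multiplying both sides by K⁻¹ gives P = (L − D)K⁻¹.
det K = -4, so K⁻¹ = [[5/4, -1/2], [-7/4, 1/2]].
P = (L − D)K⁻¹ = [[1, -3], [-4, 0], [1, 3]].

P = [[1, -3], [-4, 0], [1, 3]]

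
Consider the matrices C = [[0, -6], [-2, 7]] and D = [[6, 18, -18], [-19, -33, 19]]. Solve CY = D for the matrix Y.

Y = [[6, 6, 1], [-1, -3, 3]]

Since C multiplies Y on the left, Y = C⁻¹D.
det C = -12; the adjugate gives C⁻¹ = [[-7/12, -1/2], [-1/6, 0]].
Y = C⁻¹D = [[-7/12, -1/2], [-1/6, 0]] · [[6, 18, -18], [-19, -33, 19]] = [[6, 6, 1], [-1, -3, 3]].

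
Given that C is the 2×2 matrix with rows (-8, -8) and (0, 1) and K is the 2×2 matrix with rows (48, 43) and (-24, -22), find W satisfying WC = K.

W = [[-6, -5], [3, 2]]

C is on the right of W, so right-multiply by C⁻¹: W = KC⁻¹.
det C = -8; the adjugate gives C⁻¹ = [[-1/8, -1], [0, 1]].
W = KC⁻¹ = [[48, 43], [-24, -22]] · [[-1/8, -1], [0, 1]] = [[-6, -5], [3, 2]].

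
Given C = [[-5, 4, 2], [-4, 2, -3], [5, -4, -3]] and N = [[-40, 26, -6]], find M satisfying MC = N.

C is on the right of M, so right-multiply by C⁻¹: M = NC⁻¹.
C has determinant -6; C⁻¹ = [[3, -2/3, 8/3], [9/2, -5/6, 23/6], [-1, 0, -1]].
M = NC⁻¹ = [[-40, 26, -6]] · [[3, -2/3, 8/3], [9/2, -5/6, 23/6], [-1, 0, -1]] = [[3, 5, -1]].

M = [[3, 5, -1]]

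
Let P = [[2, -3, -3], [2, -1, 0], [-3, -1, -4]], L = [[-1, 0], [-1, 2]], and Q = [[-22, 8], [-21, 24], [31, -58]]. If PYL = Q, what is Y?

Y = [[3, 5], [-3, -2], [-1, 4]]

Isolating Y: multiply by P⁻¹ from the left and L⁻¹ from the right, so Y = P⁻¹QL⁻¹.
P has determinant -1; P⁻¹ = [[-4, 9, 3], [-8, 17, 6], [5, -11, -4]].
det L = -2; the adjugate gives L⁻¹ = [[-1, 0], [-1/2, 1/2]].
P⁻¹Q = [[-8, 10], [5, -4], [-3, 8]].
Y = (P⁻¹Q)L⁻¹ = [[3, 5], [-3, -2], [-1, 4]].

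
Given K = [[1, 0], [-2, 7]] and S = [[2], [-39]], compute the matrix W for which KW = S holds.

Since K multiplies W on the left, W = K⁻¹S.
K has determinant 7; K⁻¹ = [[1, 0], [2/7, 1/7]].
W = K⁻¹S = [[1, 0], [2/7, 1/7]] · [[2], [-39]] = [[2], [-5]].

W = [[2], [-5]]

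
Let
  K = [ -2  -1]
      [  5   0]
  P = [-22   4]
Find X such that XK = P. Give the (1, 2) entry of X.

Since K sits to the right of X, X = PK⁻¹.
det K = 5, so K⁻¹ = [[0, 1/5], [-1, -2/5]].
X = PK⁻¹ = [[-22, 4]] · [[0, 1/5], [-1, -2/5]] = [[-4, -6]].

-6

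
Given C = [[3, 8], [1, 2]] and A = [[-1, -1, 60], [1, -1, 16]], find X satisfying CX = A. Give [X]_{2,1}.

Left-multiplying both sides by C⁻¹ gives X = C⁻¹A.
det C = -2; the adjugate gives C⁻¹ = [[-1, 4], [1/2, -3/2]].
X = C⁻¹A = [[-1, 4], [1/2, -3/2]] · [[-1, -1, 60], [1, -1, 16]] = [[5, -3, 4], [-2, 1, 6]].

-2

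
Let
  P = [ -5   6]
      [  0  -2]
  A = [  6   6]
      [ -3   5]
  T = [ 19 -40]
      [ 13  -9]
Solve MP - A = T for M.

MP = T + A = [[25, -34], [10, -4]].
Right-multiplying both sides by P⁻¹ gives M = (T + A)P⁻¹.
det P = 10, so P⁻¹ = [[-1/5, -3/5], [0, -1/2]].
M = (T + A)P⁻¹ = [[-5, 2], [-2, -4]].

M = [[-5, 2], [-2, -4]]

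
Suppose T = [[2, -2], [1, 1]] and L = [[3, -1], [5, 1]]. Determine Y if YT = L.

Since T sits to the right of Y, Y = LT⁻¹.
det T = 4; the adjugate gives T⁻¹ = [[1/4, 1/2], [-1/4, 1/2]].
Y = LT⁻¹ = [[3, -1], [5, 1]] · [[1/4, 1/2], [-1/4, 1/2]] = [[1, 1], [1, 3]].

Y = [[1, 1], [1, 3]]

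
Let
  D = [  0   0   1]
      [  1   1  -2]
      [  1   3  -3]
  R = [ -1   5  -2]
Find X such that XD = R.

D is on the right of X, so right-multiply by D⁻¹: X = RD⁻¹.
det D = 2, so D⁻¹ = [[3/2, 3/2, -1/2], [1/2, -1/2, 1/2], [1, 0, 0]].
X = RD⁻¹ = [[-1, 5, -2]] · [[3/2, 3/2, -1/2], [1/2, -1/2, 1/2], [1, 0, 0]] = [[-1, -4, 3]].

X = [[-1, -4, 3]]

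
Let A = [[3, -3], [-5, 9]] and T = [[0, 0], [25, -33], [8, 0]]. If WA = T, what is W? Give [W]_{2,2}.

Since A sits to the right of W, W = TA⁻¹.
det A = 12; the adjugate gives A⁻¹ = [[3/4, 1/4], [5/12, 1/4]].
W = TA⁻¹ = [[0, 0], [25, -33], [8, 0]] · [[3/4, 1/4], [5/12, 1/4]] = [[0, 0], [5, -2], [6, 2]].

-2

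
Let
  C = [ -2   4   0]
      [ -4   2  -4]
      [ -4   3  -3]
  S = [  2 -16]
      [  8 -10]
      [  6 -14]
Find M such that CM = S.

M = [[3, 2], [2, -3], [-4, -1]]

C is on the left of M, so left-multiply by C⁻¹: M = C⁻¹S.
C has determinant 4; C⁻¹ = [[3/2, 3, -4], [1, 3/2, -2], [-1, -5/2, 3]].
M = C⁻¹S = [[3/2, 3, -4], [1, 3/2, -2], [-1, -5/2, 3]] · [[2, -16], [8, -10], [6, -14]] = [[3, 2], [2, -3], [-4, -1]].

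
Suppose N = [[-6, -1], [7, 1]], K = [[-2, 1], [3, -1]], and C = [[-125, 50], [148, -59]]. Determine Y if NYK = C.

Y = [[-4, 5], [-1, -5]]

Y = N⁻¹CK⁻¹ (apply N⁻¹ on the left and K⁻¹ on the right).
det N = 1, so N⁻¹ = [[1, 1], [-7, -6]].
K has determinant -1; K⁻¹ = [[1, 1], [3, 2]].
N⁻¹C = [[23, -9], [-13, 4]].
Y = (N⁻¹C)K⁻¹ = [[-4, 5], [-1, -5]].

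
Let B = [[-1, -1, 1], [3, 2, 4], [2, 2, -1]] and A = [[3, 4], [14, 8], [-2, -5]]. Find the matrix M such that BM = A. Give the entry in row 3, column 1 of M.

4

Since B multiplies M on the left, M = B⁻¹A.
B has determinant 1; B⁻¹ = [[-10, 1, -6], [11, -1, 7], [2, 0, 1]].
M = B⁻¹A = [[-10, 1, -6], [11, -1, 7], [2, 0, 1]] · [[3, 4], [14, 8], [-2, -5]] = [[-4, -2], [5, 1], [4, 3]].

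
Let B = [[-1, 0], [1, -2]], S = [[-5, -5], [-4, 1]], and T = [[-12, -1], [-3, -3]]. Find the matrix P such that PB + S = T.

P = [[5, -2], [1, 2]]

PB = T − S = [[-7, 4], [1, -4]].
Since B sits to the right of P, P = (T − S)B⁻¹.
B has determinant 2; B⁻¹ = [[-1, 0], [-1/2, -1/2]].
P = (T − S)B⁻¹ = [[5, -2], [1, 2]].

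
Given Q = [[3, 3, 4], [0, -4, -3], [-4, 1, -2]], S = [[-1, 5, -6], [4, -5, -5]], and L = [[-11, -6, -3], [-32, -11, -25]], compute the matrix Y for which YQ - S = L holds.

YQ = L + S = [[-12, -1, -9], [-28, -16, -30]].
Since Q sits to the right of Y, Y = (L + S)Q⁻¹.
det Q = 5, so Q⁻¹ = [[11/5, 2, 7/5], [12/5, 2, 9/5], [-16/5, -3, -12/5]].
Y = (L + S)Q⁻¹ = [[0, 1, 3], [-4, 2, 4]].

Y = [[0, 1, 3], [-4, 2, 4]]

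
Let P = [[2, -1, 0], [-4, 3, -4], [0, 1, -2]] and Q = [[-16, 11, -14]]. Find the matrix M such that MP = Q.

Right-multiplying both sides by P⁻¹ gives M = QP⁻¹.
P has determinant 4; P⁻¹ = [[-1/2, -1/2, 1], [-2, -1, 2], [-1, -1/2, 1/2]].
M = QP⁻¹ = [[-16, 11, -14]] · [[-1/2, -1/2, 1], [-2, -1, 2], [-1, -1/2, 1/2]] = [[0, 4, -1]].

M = [[0, 4, -1]]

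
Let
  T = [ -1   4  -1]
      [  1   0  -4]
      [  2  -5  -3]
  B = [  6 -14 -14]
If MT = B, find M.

T is on the right of M, so right-multiply by T⁻¹: M = BT⁻¹.
det T = 5, so T⁻¹ = [[-4, 17/5, -16/5], [-1, 1, -1], [-1, 3/5, -4/5]].
M = BT⁻¹ = [[6, -14, -14]] · [[-4, 17/5, -16/5], [-1, 1, -1], [-1, 3/5, -4/5]] = [[4, -2, 6]].

M = [[4, -2, 6]]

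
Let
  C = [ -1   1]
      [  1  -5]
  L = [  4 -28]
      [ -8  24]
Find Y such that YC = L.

Right-multiplying both sides by C⁻¹ gives Y = LC⁻¹.
C has determinant 4; C⁻¹ = [[-5/4, -1/4], [-1/4, -1/4]].
Y = LC⁻¹ = [[4, -28], [-8, 24]] · [[-5/4, -1/4], [-1/4, -1/4]] = [[2, 6], [4, -4]].

Y = [[2, 6], [4, -4]]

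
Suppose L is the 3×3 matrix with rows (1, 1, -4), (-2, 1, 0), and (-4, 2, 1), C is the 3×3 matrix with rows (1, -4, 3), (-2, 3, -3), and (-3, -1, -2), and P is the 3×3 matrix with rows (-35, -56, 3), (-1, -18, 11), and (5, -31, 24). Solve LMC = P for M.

M = [[-3, -5, 3], [4, -3, 5], [-4, -4, -1]]

M = L⁻¹PC⁻¹ (apply L⁻¹ on the left and C⁻¹ on the right).
det L = 3, so L⁻¹ = [[1/3, -3, 4/3], [2/3, -5, 8/3], [0, -2, 1]].
det C = 4; the adjugate gives C⁻¹ = [[-9/4, -11/4, 3/4], [5/4, 7/4, -3/4], [11/4, 13/4, -5/4]].
L⁻¹P = [[-2, -6, 0], [-5, -30, 11], [7, 5, 2]].
M = (L⁻¹P)C⁻¹ = [[-3, -5, 3], [4, -3, 5], [-4, -4, -1]].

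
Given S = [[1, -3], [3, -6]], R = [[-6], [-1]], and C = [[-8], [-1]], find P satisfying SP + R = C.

P = [[4], [2]]

SP = C − R = [[-2], [0]].
Since S multiplies P on the left, P = S⁻¹(C − R).
S has determinant 3; S⁻¹ = [[-2, 1], [-1, 1/3]].
P = S⁻¹(C − R) = [[4], [2]].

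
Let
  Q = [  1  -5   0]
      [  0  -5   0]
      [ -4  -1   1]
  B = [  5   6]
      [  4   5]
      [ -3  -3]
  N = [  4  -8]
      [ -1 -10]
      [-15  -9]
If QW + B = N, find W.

QW = N − B = [[-1, -14], [-5, -15], [-12, -6]].
Since Q multiplies W on the left, W = Q⁻¹(N − B).
det Q = -5, so Q⁻¹ = [[1, -1, 0], [0, -1/5, 0], [4, -21/5, 1]].
W = Q⁻¹(N − B) = [[4, 1], [1, 3], [5, 1]].

W = [[4, 1], [1, 3], [5, 1]]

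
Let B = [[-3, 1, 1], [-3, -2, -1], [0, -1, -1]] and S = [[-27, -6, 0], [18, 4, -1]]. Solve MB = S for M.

B is on the right of M, so right-multiply by B⁻¹: M = SB⁻¹.
B has determinant -3; B⁻¹ = [[-1/3, 0, -1/3], [1, -1, 2], [-1, 1, -3]].
M = SB⁻¹ = [[-27, -6, 0], [18, 4, -1]] · [[-1/3, 0, -1/3], [1, -1, 2], [-1, 1, -3]] = [[3, 6, -3], [-1, -5, 5]].

M = [[3, 6, -3], [-1, -5, 5]]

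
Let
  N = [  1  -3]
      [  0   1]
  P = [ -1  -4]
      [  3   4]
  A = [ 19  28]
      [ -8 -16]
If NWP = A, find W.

W = [[5, 0], [2, -2]]

Isolating W: multiply by N⁻¹ from the left and P⁻¹ from the right, so W = N⁻¹AP⁻¹.
N has determinant 1; N⁻¹ = [[1, 3], [0, 1]].
det P = 8, so P⁻¹ = [[1/2, 1/2], [-3/8, -1/8]].
N⁻¹A = [[-5, -20], [-8, -16]].
W = (N⁻¹A)P⁻¹ = [[5, 0], [2, -2]].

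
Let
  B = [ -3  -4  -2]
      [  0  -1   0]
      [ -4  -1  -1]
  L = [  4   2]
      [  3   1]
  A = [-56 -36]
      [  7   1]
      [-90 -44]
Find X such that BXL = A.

X = B⁻¹AL⁻¹ (apply B⁻¹ on the left and L⁻¹ on the right).
B has determinant 5; B⁻¹ = [[1/5, -2/5, -2/5], [0, -1, 0], [-4/5, 13/5, 3/5]].
det L = -2, so L⁻¹ = [[-1/2, 1], [3/2, -2]].
B⁻¹A = [[22, 10], [-7, -1], [9, 5]].
X = (B⁻¹A)L⁻¹ = [[4, 2], [2, -5], [3, -1]].

X = [[4, 2], [2, -5], [3, -1]]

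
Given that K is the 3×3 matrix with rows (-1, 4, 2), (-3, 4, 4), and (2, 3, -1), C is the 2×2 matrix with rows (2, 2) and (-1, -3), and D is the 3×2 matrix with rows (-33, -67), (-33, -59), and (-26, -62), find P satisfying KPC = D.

P = [[-2, 1], [-1, 5], [-3, -1]]

Left-multiply by K⁻¹ and right-multiply by C⁻¹: P = K⁻¹DC⁻¹.
det K = 2; the adjugate gives K⁻¹ = [[-8, 5, 4], [5/2, -3/2, -1], [-17/2, 11/2, 4]].
det C = -4, so C⁻¹ = [[3/4, 1/2], [-1/4, -1/2]].
K⁻¹D = [[-5, -7], [-7, -17], [-5, -3]].
P = (K⁻¹D)C⁻¹ = [[-2, 1], [-1, 5], [-3, -1]].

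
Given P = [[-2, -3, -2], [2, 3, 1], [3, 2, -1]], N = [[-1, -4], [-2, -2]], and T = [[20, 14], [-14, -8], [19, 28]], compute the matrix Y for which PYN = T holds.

Y = [[-1, -5], [0, 5], [0, 3]]

Y = P⁻¹TN⁻¹ (apply P⁻¹ on the left and N⁻¹ on the right).
det P = 5, so P⁻¹ = [[-1, -7/5, 3/5], [1, 8/5, -2/5], [-1, -1, 0]].
det N = -6, so N⁻¹ = [[1/3, -2/3], [-1/3, 1/6]].
P⁻¹T = [[11, 14], [-10, -10], [-6, -6]].
Y = (P⁻¹T)N⁻¹ = [[-1, -5], [0, 5], [0, 3]].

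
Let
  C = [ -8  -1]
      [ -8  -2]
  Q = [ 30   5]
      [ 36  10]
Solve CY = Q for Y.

Y = [[-3, 0], [-6, -5]]

C is on the left of Y, so left-multiply by C⁻¹: Y = C⁻¹Q.
C has determinant 8; C⁻¹ = [[-1/4, 1/8], [1, -1]].
Y = C⁻¹Q = [[-1/4, 1/8], [1, -1]] · [[30, 5], [36, 10]] = [[-3, 0], [-6, -5]].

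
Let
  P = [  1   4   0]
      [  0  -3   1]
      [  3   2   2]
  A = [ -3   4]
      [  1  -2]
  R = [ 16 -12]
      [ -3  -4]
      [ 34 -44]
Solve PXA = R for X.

Isolating X: multiply by P⁻¹ from the left and A⁻¹ from the right, so X = P⁻¹RA⁻¹.
P has determinant 4; P⁻¹ = [[-2, -2, 1], [3/4, 1/2, -1/4], [9/4, 5/2, -3/4]].
A has determinant 2; A⁻¹ = [[-1, -2], [-1/2, -3/2]].
P⁻¹R = [[8, -12], [2, 0], [3, -4]].
X = (P⁻¹R)A⁻¹ = [[-2, 2], [-2, -4], [-1, 0]].

X = [[-2, 2], [-2, -4], [-1, 0]]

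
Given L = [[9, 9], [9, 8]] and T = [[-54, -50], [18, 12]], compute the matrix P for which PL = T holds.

P = [[-2, -4], [-4, 6]]

Since L sits to the right of P, P = TL⁻¹.
L has determinant -9; L⁻¹ = [[-8/9, 1], [1, -1]].
P = TL⁻¹ = [[-54, -50], [18, 12]] · [[-8/9, 1], [1, -1]] = [[-2, -4], [-4, 6]].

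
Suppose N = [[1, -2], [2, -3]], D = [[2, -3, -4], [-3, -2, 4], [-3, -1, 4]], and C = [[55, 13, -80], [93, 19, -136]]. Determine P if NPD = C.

Left-multiply by N⁻¹ and right-multiply by D⁻¹: P = N⁻¹CD⁻¹.
det N = 1, so N⁻¹ = [[-3, 2], [-2, 1]].
D has determinant 4; D⁻¹ = [[-1, 4, -5], [0, -1, 1], [-3/4, 11/4, -13/4]].
N⁻¹C = [[21, -1, -32], [-17, -7, 24]].
P = (N⁻¹C)D⁻¹ = [[3, -3, -2], [-1, 5, 0]].

P = [[3, -3, -2], [-1, 5, 0]]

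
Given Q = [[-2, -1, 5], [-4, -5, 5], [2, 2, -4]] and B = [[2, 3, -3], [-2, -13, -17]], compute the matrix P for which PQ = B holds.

Q is on the right of P, so right-multiply by Q⁻¹: P = BQ⁻¹.
Q has determinant -4; Q⁻¹ = [[-5/2, -3/2, -5], [3/2, 1/2, 5/2], [-1/2, -1/2, -3/2]].
P = BQ⁻¹ = [[2, 3, -3], [-2, -13, -17]] · [[-5/2, -3/2, -5], [3/2, 1/2, 5/2], [-1/2, -1/2, -3/2]] = [[1, 0, 2], [-6, 5, 3]].

P = [[1, 0, 2], [-6, 5, 3]]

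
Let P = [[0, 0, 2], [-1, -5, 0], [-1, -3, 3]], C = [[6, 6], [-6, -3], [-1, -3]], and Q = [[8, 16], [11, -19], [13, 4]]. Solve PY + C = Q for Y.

PY = Q − C = [[2, 10], [17, -16], [14, 7]].
Since P multiplies Y on the left, Y = P⁻¹(Q − C).
det P = -4; the adjugate gives P⁻¹ = [[15/4, 3/2, -5/2], [-3/4, -1/2, 1/2], [1/2, 0, 0]].
Y = P⁻¹(Q − C) = [[-2, -4], [-3, 4], [1, 5]].

Y = [[-2, -4], [-3, 4], [1, 5]]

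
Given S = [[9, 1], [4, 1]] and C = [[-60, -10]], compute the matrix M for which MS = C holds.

M = [[-4, -6]]

S is on the right of M, so right-multiply by S⁻¹: M = CS⁻¹.
det S = 5; the adjugate gives S⁻¹ = [[1/5, -1/5], [-4/5, 9/5]].
M = CS⁻¹ = [[-60, -10]] · [[1/5, -1/5], [-4/5, 9/5]] = [[-4, -6]].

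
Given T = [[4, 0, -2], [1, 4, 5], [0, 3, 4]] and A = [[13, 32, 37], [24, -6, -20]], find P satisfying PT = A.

P = [[2, 5, 4], [6, 0, -2]]

T is on the right of P, so right-multiply by T⁻¹: P = AT⁻¹.
T has determinant -2; T⁻¹ = [[-1/2, 3, -4], [2, -8, 11], [-3/2, 6, -8]].
P = AT⁻¹ = [[13, 32, 37], [24, -6, -20]] · [[-1/2, 3, -4], [2, -8, 11], [-3/2, 6, -8]] = [[2, 5, 4], [6, 0, -2]].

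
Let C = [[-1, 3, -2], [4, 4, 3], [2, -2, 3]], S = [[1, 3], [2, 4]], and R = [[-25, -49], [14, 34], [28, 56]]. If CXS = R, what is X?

X = [[3, 4], [0, -3], [-2, 0]]

X = C⁻¹RS⁻¹ (apply C⁻¹ on the left and S⁻¹ on the right).
C has determinant -4; C⁻¹ = [[-9/2, 5/4, -17/4], [3/2, -1/4, 5/4], [4, -1, 4]].
det S = -2; the adjugate gives S⁻¹ = [[-2, 3/2], [1, -1/2]].
C⁻¹R = [[11, 25], [-6, -12], [-2, -6]].
X = (C⁻¹R)S⁻¹ = [[3, 4], [0, -3], [-2, 0]].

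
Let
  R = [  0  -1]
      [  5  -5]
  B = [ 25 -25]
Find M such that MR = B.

R is on the right of M, so right-multiply by R⁻¹: M = BR⁻¹.
det R = 5, so R⁻¹ = [[-1, 1/5], [-1, 0]].
M = BR⁻¹ = [[25, -25]] · [[-1, 1/5], [-1, 0]] = [[0, 5]].

M = [[0, 5]]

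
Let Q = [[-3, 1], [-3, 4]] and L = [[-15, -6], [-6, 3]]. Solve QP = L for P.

Q is on the left of P, so left-multiply by Q⁻¹: P = Q⁻¹L.
det Q = -9, so Q⁻¹ = [[-4/9, 1/9], [-1/3, 1/3]].
P = Q⁻¹L = [[-4/9, 1/9], [-1/3, 1/3]] · [[-15, -6], [-6, 3]] = [[6, 3], [3, 3]].

P = [[6, 3], [3, 3]]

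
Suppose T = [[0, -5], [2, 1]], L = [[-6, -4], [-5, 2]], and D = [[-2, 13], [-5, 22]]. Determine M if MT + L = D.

M = [[-3, 2], [-4, 0]]

MT = D − L = [[4, 17], [0, 20]].
Right-multiplying both sides by T⁻¹ gives M = (D − L)T⁻¹.
det T = 10; the adjugate gives T⁻¹ = [[1/10, 1/2], [-1/5, 0]].
M = (D − L)T⁻¹ = [[-3, 2], [-4, 0]].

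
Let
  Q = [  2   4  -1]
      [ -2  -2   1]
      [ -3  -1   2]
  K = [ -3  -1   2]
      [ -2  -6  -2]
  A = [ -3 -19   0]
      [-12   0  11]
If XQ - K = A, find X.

XQ = A + K = [[-6, -20, 2], [-14, -6, 9]].
Right-multiplying both sides by Q⁻¹ gives X = (A + K)Q⁻¹.
Q has determinant 2; Q⁻¹ = [[-3/2, -7/2, 1], [1/2, 1/2, 0], [-2, -5, 2]].
X = (A + K)Q⁻¹ = [[-5, 1, -2], [0, 1, 4]].

X = [[-5, 1, -2], [0, 1, 4]]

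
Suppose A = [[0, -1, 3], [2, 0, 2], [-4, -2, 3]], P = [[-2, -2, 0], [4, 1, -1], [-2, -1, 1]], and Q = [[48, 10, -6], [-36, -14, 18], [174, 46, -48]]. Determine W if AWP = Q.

W = [[-2, -5, 4], [5, -4, 2], [1, 4, 4]]

Left-multiply by A⁻¹ and right-multiply by P⁻¹: W = A⁻¹QP⁻¹.
det A = 2; the adjugate gives A⁻¹ = [[2, -3/2, -1], [-7, 6, 3], [-2, 2, 1]].
det P = 4; the adjugate gives P⁻¹ = [[0, 1/2, 1/2], [-1/2, -1/2, -1/2], [-1/2, 1/2, 3/2]].
A⁻¹Q = [[-24, -5, 9], [-30, -16, 6], [6, -2, 0]].
W = (A⁻¹Q)P⁻¹ = [[-2, -5, 4], [5, -4, 2], [1, 4, 4]].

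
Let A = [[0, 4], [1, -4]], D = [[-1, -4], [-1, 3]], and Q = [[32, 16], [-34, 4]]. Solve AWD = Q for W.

W = [[-2, 4], [-4, -4]]

Left-multiply by A⁻¹ and right-multiply by D⁻¹: W = A⁻¹QD⁻¹.
det A = -4; the adjugate gives A⁻¹ = [[1, 1], [1/4, 0]].
det D = -7; the adjugate gives D⁻¹ = [[-3/7, -4/7], [-1/7, 1/7]].
A⁻¹Q = [[-2, 20], [8, 4]].
W = (A⁻¹Q)D⁻¹ = [[-2, 4], [-4, -4]].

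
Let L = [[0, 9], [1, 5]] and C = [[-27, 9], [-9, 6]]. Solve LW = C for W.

Left-multiplying both sides by L⁻¹ gives W = L⁻¹C.
det L = -9, so L⁻¹ = [[-5/9, 1], [1/9, 0]].
W = L⁻¹C = [[-5/9, 1], [1/9, 0]] · [[-27, 9], [-9, 6]] = [[6, 1], [-3, 1]].

W = [[6, 1], [-3, 1]]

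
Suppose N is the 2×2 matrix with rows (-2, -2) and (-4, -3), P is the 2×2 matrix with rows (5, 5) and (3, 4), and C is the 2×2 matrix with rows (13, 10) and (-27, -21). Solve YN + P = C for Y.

Y = [[2, -3], [5, 5]]

YN = C − P = [[8, 5], [-30, -25]].
N is on the right of Y, so right-multiply by N⁻¹: Y = (C − P)N⁻¹.
N has determinant -2; N⁻¹ = [[3/2, -1], [-2, 1]].
Y = (C − P)N⁻¹ = [[2, -3], [5, 5]].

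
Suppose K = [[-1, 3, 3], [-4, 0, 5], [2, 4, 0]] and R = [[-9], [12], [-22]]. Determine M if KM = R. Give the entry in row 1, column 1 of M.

-3

Since K multiplies M on the left, M = K⁻¹R.
K has determinant 2; K⁻¹ = [[-10, 6, 15/2], [5, -3, -7/2], [-8, 5, 6]].
M = K⁻¹R = [[-10, 6, 15/2], [5, -3, -7/2], [-8, 5, 6]] · [[-9], [12], [-22]] = [[-3], [-4], [0]].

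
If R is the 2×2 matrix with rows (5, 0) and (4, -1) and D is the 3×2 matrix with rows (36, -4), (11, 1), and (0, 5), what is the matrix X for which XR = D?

R is on the right of X, so right-multiply by R⁻¹: X = DR⁻¹.
det R = -5; the adjugate gives R⁻¹ = [[1/5, 0], [4/5, -1]].
X = DR⁻¹ = [[36, -4], [11, 1], [0, 5]] · [[1/5, 0], [4/5, -1]] = [[4, 4], [3, -1], [4, -5]].

X = [[4, 4], [3, -1], [4, -5]]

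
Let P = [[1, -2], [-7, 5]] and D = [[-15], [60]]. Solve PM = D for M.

M = [[-5], [5]]

Left-multiplying both sides by P⁻¹ gives M = P⁻¹D.
P has determinant -9; P⁻¹ = [[-5/9, -2/9], [-7/9, -1/9]].
M = P⁻¹D = [[-5/9, -2/9], [-7/9, -1/9]] · [[-15], [60]] = [[-5], [5]].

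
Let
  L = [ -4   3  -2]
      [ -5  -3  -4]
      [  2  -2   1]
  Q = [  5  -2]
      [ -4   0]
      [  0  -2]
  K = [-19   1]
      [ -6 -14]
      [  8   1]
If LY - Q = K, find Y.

LY = K + Q = [[-14, -1], [-10, -14], [8, -1]].
L is on the left of Y, so left-multiply by L⁻¹: Y = L⁻¹(K + Q).
L has determinant 3; L⁻¹ = [[-11/3, 1/3, -6], [-1, 0, -2], [16/3, -2/3, 9]].
Y = L⁻¹(K + Q) = [[0, 5], [-2, 3], [4, -5]].

Y = [[0, 5], [-2, 3], [4, -5]]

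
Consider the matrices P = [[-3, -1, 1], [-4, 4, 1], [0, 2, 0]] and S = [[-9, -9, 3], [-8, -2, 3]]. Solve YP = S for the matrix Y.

Y = [[3, 0, -3], [4, -1, 3]]

P is on the right of Y, so right-multiply by P⁻¹: Y = SP⁻¹.
det P = -2, so P⁻¹ = [[1, -1, 5/2], [0, 0, 1/2], [4, -3, 8]].
Y = SP⁻¹ = [[-9, -9, 3], [-8, -2, 3]] · [[1, -1, 5/2], [0, 0, 1/2], [4, -3, 8]] = [[3, 0, -3], [4, -1, 3]].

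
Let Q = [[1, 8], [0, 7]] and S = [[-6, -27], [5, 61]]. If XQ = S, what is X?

X = [[-6, 3], [5, 3]]

Right-multiplying both sides by Q⁻¹ gives X = SQ⁻¹.
det Q = 7, so Q⁻¹ = [[1, -8/7], [0, 1/7]].
X = SQ⁻¹ = [[-6, -27], [5, 61]] · [[1, -8/7], [0, 1/7]] = [[-6, 3], [5, 3]].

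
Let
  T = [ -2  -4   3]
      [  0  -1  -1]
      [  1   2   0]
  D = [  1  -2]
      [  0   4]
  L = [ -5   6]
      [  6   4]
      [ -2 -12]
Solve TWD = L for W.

W = T⁻¹LD⁻¹ (apply T⁻¹ on the left and D⁻¹ on the right).
det T = 3, so T⁻¹ = [[2/3, 2, 7/3], [-1/3, -1, -2/3], [1/3, 0, 2/3]].
D has determinant 4; D⁻¹ = [[1, 1/2], [0, 1/4]].
T⁻¹L = [[4, -16], [-3, 2], [-3, -6]].
W = (T⁻¹L)D⁻¹ = [[4, -2], [-3, -1], [-3, -3]].

W = [[4, -2], [-3, -1], [-3, -3]]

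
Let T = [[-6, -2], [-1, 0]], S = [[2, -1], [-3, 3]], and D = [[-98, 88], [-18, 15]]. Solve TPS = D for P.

Left-multiply by T⁻¹ and right-multiply by S⁻¹: P = T⁻¹DS⁻¹.
det T = -2; the adjugate gives T⁻¹ = [[0, -1], [-1/2, 3]].
det S = 3, so S⁻¹ = [[1, 1/3], [1, 2/3]].
T⁻¹D = [[18, -15], [-5, 1]].
P = (T⁻¹D)S⁻¹ = [[3, -4], [-4, -1]].

P = [[3, -4], [-4, -1]]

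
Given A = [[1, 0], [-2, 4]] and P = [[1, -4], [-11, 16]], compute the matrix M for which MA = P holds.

M = [[-1, -1], [-3, 4]]

Right-multiplying both sides by A⁻¹ gives M = PA⁻¹.
A has determinant 4; A⁻¹ = [[1, 0], [1/2, 1/4]].
M = PA⁻¹ = [[1, -4], [-11, 16]] · [[1, 0], [1/2, 1/4]] = [[-1, -1], [-3, 4]].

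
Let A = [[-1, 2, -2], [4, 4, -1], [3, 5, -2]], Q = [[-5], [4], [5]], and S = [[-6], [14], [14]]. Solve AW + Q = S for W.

AW = S − Q = [[-1], [10], [9]].
A is on the left of W, so left-multiply by A⁻¹: W = A⁻¹(S − Q).
A has determinant -3; A⁻¹ = [[1, 2, -2], [-5/3, -8/3, 3], [-8/3, -11/3, 4]].
W = A⁻¹(S − Q) = [[1], [2], [2]].

W = [[1], [2], [2]]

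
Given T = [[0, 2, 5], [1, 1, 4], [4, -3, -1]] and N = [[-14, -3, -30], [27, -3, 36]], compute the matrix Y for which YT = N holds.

T is on the right of Y, so right-multiply by T⁻¹: Y = NT⁻¹.
det T = -1, so T⁻¹ = [[-11, 13, -3], [-17, 20, -5], [7, -8, 2]].
Y = NT⁻¹ = [[-14, -3, -30], [27, -3, 36]] · [[-11, 13, -3], [-17, 20, -5], [7, -8, 2]] = [[-5, -2, -3], [6, 3, 6]].

Y = [[-5, -2, -3], [6, 3, 6]]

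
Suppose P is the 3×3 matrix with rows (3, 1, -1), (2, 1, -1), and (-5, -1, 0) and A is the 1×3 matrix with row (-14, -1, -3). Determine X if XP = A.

P is on the right of X, so right-multiply by P⁻¹: X = AP⁻¹.
P has determinant -1; P⁻¹ = [[1, -1, 0], [-5, 5, -1], [-3, 2, -1]].
X = AP⁻¹ = [[-14, -1, -3]] · [[1, -1, 0], [-5, 5, -1], [-3, 2, -1]] = [[0, 3, 4]].

X = [[0, 3, 4]]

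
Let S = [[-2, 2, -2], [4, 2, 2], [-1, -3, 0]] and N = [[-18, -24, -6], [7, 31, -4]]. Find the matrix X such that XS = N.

X = [[0, -3, 6], [5, 3, -5]]

S is on the right of X, so right-multiply by S⁻¹: X = NS⁻¹.
S has determinant 4; S⁻¹ = [[3/2, 3/2, 2], [-1/2, -1/2, -1], [-5/2, -2, -3]].
X = NS⁻¹ = [[-18, -24, -6], [7, 31, -4]] · [[3/2, 3/2, 2], [-1/2, -1/2, -1], [-5/2, -2, -3]] = [[0, -3, 6], [5, 3, -5]].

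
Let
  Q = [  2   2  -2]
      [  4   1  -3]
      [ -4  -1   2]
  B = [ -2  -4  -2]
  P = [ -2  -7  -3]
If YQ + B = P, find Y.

Y = [[-2, 3, 2]]

YQ = P − B = [[0, -3, -1]].
Right-multiplying both sides by Q⁻¹ gives Y = (P − B)Q⁻¹.
det Q = 6; the adjugate gives Q⁻¹ = [[-1/6, -1/3, -2/3], [2/3, -2/3, -1/3], [0, -1, -1]].
Y = (P − B)Q⁻¹ = [[-2, 3, 2]].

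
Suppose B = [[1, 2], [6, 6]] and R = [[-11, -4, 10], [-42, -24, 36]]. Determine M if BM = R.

B is on the left of M, so left-multiply by B⁻¹: M = B⁻¹R.
det B = -6, so B⁻¹ = [[-1, 1/3], [1, -1/6]].
M = B⁻¹R = [[-1, 1/3], [1, -1/6]] · [[-11, -4, 10], [-42, -24, 36]] = [[-3, -4, 2], [-4, 0, 4]].

M = [[-3, -4, 2], [-4, 0, 4]]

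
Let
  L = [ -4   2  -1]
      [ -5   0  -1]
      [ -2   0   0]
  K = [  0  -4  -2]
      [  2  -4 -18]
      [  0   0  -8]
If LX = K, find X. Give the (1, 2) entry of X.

Since L multiplies X on the left, X = L⁻¹K.
det L = 4; the adjugate gives L⁻¹ = [[0, 0, -1/2], [1/2, -1/2, 1/4], [0, -1, 5/2]].
X = L⁻¹K = [[0, 0, -1/2], [1/2, -1/2, 1/4], [0, -1, 5/2]] · [[0, -4, -2], [2, -4, -18], [0, 0, -8]] = [[0, 0, 4], [-1, 0, 6], [-2, 4, -2]].

0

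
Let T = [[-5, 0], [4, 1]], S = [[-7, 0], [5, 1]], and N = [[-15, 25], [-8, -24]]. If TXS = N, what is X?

X = [[-4, -5], [0, -4]]

X = T⁻¹NS⁻¹ (apply T⁻¹ on the left and S⁻¹ on the right).
det T = -5, so T⁻¹ = [[-1/5, 0], [4/5, 1]].
det S = -7, so S⁻¹ = [[-1/7, 0], [5/7, 1]].
T⁻¹N = [[3, -5], [-20, -4]].
X = (T⁻¹N)S⁻¹ = [[-4, -5], [0, -4]].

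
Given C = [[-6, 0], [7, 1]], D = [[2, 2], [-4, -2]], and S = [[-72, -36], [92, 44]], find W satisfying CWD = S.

Isolating W: multiply by C⁻¹ from the left and D⁻¹ from the right, so W = C⁻¹SD⁻¹.
det C = -6, so C⁻¹ = [[-1/6, 0], [7/6, 1]].
det D = 4; the adjugate gives D⁻¹ = [[-1/2, -1/2], [1, 1/2]].
C⁻¹S = [[12, 6], [8, 2]].
W = (C⁻¹S)D⁻¹ = [[0, -3], [-2, -3]].

W = [[0, -3], [-2, -3]]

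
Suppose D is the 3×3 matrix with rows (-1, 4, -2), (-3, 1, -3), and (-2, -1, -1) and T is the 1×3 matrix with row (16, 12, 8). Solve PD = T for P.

P = [[2, -2, -6]]

D is on the right of P, so right-multiply by D⁻¹: P = TD⁻¹.
D has determinant 6; D⁻¹ = [[-2/3, 1, -5/3], [1/2, -1/2, 1/2], [5/6, -3/2, 11/6]].
P = TD⁻¹ = [[16, 12, 8]] · [[-2/3, 1, -5/3], [1/2, -1/2, 1/2], [5/6, -3/2, 11/6]] = [[2, -2, -6]].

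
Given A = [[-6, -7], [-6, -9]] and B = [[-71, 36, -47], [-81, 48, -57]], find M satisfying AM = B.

M = [[6, 1, 2], [5, -6, 5]]

A is on the left of M, so left-multiply by A⁻¹: M = A⁻¹B.
det A = 12, so A⁻¹ = [[-3/4, 7/12], [1/2, -1/2]].
M = A⁻¹B = [[-3/4, 7/12], [1/2, -1/2]] · [[-71, 36, -47], [-81, 48, -57]] = [[6, 1, 2], [5, -6, 5]].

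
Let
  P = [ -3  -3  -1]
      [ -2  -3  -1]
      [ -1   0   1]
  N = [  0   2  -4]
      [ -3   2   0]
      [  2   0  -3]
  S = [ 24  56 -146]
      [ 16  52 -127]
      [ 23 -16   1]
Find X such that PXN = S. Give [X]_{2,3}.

-1

Left-multiply by P⁻¹ and right-multiply by N⁻¹: X = P⁻¹SN⁻¹.
det P = 3; the adjugate gives P⁻¹ = [[-1, 1, 0], [1, -4/3, -1/3], [-1, 1, 1]].
det N = -2, so N⁻¹ = [[3, -3, -4], [9/2, -4, -6], [2, -2, -3]].
P⁻¹S = [[-8, -4, 19], [-5, -8, 23], [15, -20, 20]].
X = (P⁻¹S)N⁻¹ = [[-4, 2, -1], [-5, 1, -1], [-5, -5, 0]].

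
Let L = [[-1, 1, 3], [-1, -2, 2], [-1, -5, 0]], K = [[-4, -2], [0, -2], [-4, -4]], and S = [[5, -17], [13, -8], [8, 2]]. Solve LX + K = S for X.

X = [[3, 4], [-3, -2], [5, -3]]

LX = S − K = [[9, -15], [13, -6], [12, 6]].
Left-multiplying both sides by L⁻¹ gives X = L⁻¹(S − K).
det L = -3, so L⁻¹ = [[-10/3, 5, -8/3], [2/3, -1, 1/3], [-1, 2, -1]].
X = L⁻¹(S − K) = [[3, 4], [-3, -2], [5, -3]].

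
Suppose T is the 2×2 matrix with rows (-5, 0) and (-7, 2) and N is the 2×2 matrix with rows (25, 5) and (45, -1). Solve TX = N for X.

T is on the left of X, so left-multiply by T⁻¹: X = T⁻¹N.
T has determinant -10; T⁻¹ = [[-1/5, 0], [-7/10, 1/2]].
X = T⁻¹N = [[-1/5, 0], [-7/10, 1/2]] · [[25, 5], [45, -1]] = [[-5, -1], [5, -4]].

X = [[-5, -1], [5, -4]]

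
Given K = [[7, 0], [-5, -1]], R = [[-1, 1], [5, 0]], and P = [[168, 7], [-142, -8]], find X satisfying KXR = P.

X = K⁻¹PR⁻¹ (apply K⁻¹ on the left and R⁻¹ on the right).
det K = -7, so K⁻¹ = [[1/7, 0], [-5/7, -1]].
det R = -5; the adjugate gives R⁻¹ = [[0, 1/5], [1, 1/5]].
K⁻¹P = [[24, 1], [22, 3]].
X = (K⁻¹P)R⁻¹ = [[1, 5], [3, 5]].

X = [[1, 5], [3, 5]]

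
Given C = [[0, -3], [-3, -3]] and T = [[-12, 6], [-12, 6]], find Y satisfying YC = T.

Y = [[-6, 4], [-6, 4]]

C is on the right of Y, so right-multiply by C⁻¹: Y = TC⁻¹.
det C = -9; the adjugate gives C⁻¹ = [[1/3, -1/3], [-1/3, 0]].
Y = TC⁻¹ = [[-12, 6], [-12, 6]] · [[1/3, -1/3], [-1/3, 0]] = [[-6, 4], [-6, 4]].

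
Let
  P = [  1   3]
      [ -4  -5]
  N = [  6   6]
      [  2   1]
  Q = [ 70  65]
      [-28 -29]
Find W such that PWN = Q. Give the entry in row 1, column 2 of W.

Left-multiply by P⁻¹ and right-multiply by N⁻¹: W = P⁻¹QN⁻¹.
det P = 7, so P⁻¹ = [[-5/7, -3/7], [4/7, 1/7]].
det N = -6, so N⁻¹ = [[-1/6, 1], [1/3, -1]].
P⁻¹Q = [[-38, -34], [36, 33]].
W = (P⁻¹Q)N⁻¹ = [[-5, -4], [5, 3]].

-4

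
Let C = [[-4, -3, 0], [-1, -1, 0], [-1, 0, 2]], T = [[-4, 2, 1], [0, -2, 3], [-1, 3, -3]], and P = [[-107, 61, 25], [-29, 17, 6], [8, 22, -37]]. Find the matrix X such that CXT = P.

X = [[-4, -5, -4], [-2, 0, -1], [-4, -4, 2]]

Left-multiply by C⁻¹ and right-multiply by T⁻¹: X = C⁻¹PT⁻¹.
det C = 2, so C⁻¹ = [[-1, 3, 0], [1, -4, 0], [-1/2, 3/2, 1/2]].
det T = 4; the adjugate gives T⁻¹ = [[-3/4, 9/4, 2], [-3/4, 13/4, 3], [-1/2, 5/2, 2]].
C⁻¹P = [[20, -10, -7], [9, -7, 1], [14, 6, -22]].
X = (C⁻¹P)T⁻¹ = [[-4, -5, -4], [-2, 0, -1], [-4, -4, 2]].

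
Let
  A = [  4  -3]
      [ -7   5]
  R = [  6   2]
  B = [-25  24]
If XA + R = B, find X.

XA = B − R = [[-31, 22]].
A is on the right of X, so right-multiply by A⁻¹: X = (B − R)A⁻¹.
det A = -1; the adjugate gives A⁻¹ = [[-5, -3], [-7, -4]].
X = (B − R)A⁻¹ = [[1, 5]].

X = [[1, 5]]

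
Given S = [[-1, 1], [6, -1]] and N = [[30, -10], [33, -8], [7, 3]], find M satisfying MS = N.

Right-multiplying both sides by S⁻¹ gives M = NS⁻¹.
det S = -5; the adjugate gives S⁻¹ = [[1/5, 1/5], [6/5, 1/5]].
M = NS⁻¹ = [[30, -10], [33, -8], [7, 3]] · [[1/5, 1/5], [6/5, 1/5]] = [[-6, 4], [-3, 5], [5, 2]].

M = [[-6, 4], [-3, 5], [5, 2]]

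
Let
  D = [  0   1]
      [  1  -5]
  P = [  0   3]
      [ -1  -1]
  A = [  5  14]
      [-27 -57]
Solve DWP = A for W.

Left-multiply by D⁻¹ and right-multiply by P⁻¹: W = D⁻¹AP⁻¹.
D has determinant -1; D⁻¹ = [[5, 1], [1, 0]].
P has determinant 3; P⁻¹ = [[-1/3, -1], [1/3, 0]].
D⁻¹A = [[-2, 13], [5, 14]].
W = (D⁻¹A)P⁻¹ = [[5, 2], [3, -5]].

W = [[5, 2], [3, -5]]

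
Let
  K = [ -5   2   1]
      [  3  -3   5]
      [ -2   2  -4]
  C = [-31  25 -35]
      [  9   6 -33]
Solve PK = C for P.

Since K sits to the right of P, P = CK⁻¹.
det K = -6, so K⁻¹ = [[-1/3, -5/3, -13/6], [-1/3, -11/3, -14/3], [0, -1, -3/2]].
P = CK⁻¹ = [[-31, 25, -35], [9, 6, -33]] · [[-1/3, -5/3, -13/6], [-1/3, -11/3, -14/3], [0, -1, -3/2]] = [[2, -5, 3], [-5, -4, 2]].

P = [[2, -5, 3], [-5, -4, 2]]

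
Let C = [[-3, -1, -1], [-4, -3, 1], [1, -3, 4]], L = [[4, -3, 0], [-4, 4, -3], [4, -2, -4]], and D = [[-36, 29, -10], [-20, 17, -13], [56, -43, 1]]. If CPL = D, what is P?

P = [[4, 1, -1], [1, 0, -1], [2, -1, 0]]

P = C⁻¹DL⁻¹ (apply C⁻¹ on the left and L⁻¹ on the right).
det C = -5; the adjugate gives C⁻¹ = [[9/5, -7/5, 4/5], [-17/5, 11/5, -7/5], [-3, 2, -1]].
det L = -4; the adjugate gives L⁻¹ = [[11/2, 3, -9/4], [7, 4, -3], [2, 1, -1]].
C⁻¹D = [[8, -6, 1], [0, -1, 4], [12, -10, 3]].
P = (C⁻¹D)L⁻¹ = [[4, 1, -1], [1, 0, -1], [2, -1, 0]].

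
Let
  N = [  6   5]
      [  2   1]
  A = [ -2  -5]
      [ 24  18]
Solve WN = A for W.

W = [[-2, 5], [3, 3]]

Right-multiplying both sides by N⁻¹ gives W = AN⁻¹.
det N = -4, so N⁻¹ = [[-1/4, 5/4], [1/2, -3/2]].
W = AN⁻¹ = [[-2, -5], [24, 18]] · [[-1/4, 5/4], [1/2, -3/2]] = [[-2, 5], [3, 3]].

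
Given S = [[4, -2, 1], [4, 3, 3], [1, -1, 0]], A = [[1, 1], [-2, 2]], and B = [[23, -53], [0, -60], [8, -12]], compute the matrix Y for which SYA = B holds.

Left-multiply by S⁻¹ and right-multiply by A⁻¹: Y = S⁻¹BA⁻¹.
S has determinant -1; S⁻¹ = [[-3, 1, 9], [-3, 1, 8], [7, -2, -20]].
det A = 4; the adjugate gives A⁻¹ = [[1/2, -1/4], [1/2, 1/4]].
S⁻¹B = [[3, -9], [-5, 3], [1, -11]].
Y = (S⁻¹B)A⁻¹ = [[-3, -3], [-1, 2], [-5, -3]].

Y = [[-3, -3], [-1, 2], [-5, -3]]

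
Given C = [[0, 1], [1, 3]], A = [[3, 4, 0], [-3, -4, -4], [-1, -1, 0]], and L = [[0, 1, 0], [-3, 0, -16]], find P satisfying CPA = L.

P = C⁻¹LA⁻¹ (apply C⁻¹ on the left and A⁻¹ on the right).
det C = -1; the adjugate gives C⁻¹ = [[-3, 1], [1, 0]].
det A = 4, so A⁻¹ = [[-1, 0, -4], [1, 0, 3], [-1/4, -1/4, 0]].
C⁻¹L = [[-3, -3, -16], [0, 1, 0]].
P = (C⁻¹L)A⁻¹ = [[4, 4, 3], [1, 0, 3]].

P = [[4, 4, 3], [1, 0, 3]]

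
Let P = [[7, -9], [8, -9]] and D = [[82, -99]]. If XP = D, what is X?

P is on the right of X, so right-multiply by P⁻¹: X = DP⁻¹.
det P = 9, so P⁻¹ = [[-1, 1], [-8/9, 7/9]].
X = DP⁻¹ = [[82, -99]] · [[-1, 1], [-8/9, 7/9]] = [[6, 5]].

X = [[6, 5]]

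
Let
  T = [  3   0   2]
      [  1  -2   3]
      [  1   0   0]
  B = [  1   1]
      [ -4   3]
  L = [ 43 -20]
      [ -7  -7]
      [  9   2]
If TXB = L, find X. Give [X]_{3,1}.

Isolating X: multiply by T⁻¹ from the left and B⁻¹ from the right, so X = T⁻¹LB⁻¹.
det T = 4; the adjugate gives T⁻¹ = [[0, 0, 1], [3/4, -1/2, -7/4], [1/2, 0, -3/2]].
B has determinant 7; B⁻¹ = [[3/7, -1/7], [4/7, 1/7]].
T⁻¹L = [[9, 2], [20, -15], [8, -13]].
X = (T⁻¹L)B⁻¹ = [[5, -1], [0, -5], [-4, -3]].

-4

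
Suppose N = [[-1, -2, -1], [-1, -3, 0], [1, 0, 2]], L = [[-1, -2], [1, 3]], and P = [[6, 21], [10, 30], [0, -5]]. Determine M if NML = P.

Left-multiply by N⁻¹ and right-multiply by L⁻¹: M = N⁻¹PL⁻¹.
det N = -1; the adjugate gives N⁻¹ = [[6, -4, 3], [-2, 1, -1], [-3, 2, -1]].
L has determinant -1; L⁻¹ = [[-3, -2], [1, 1]].
N⁻¹P = [[-4, -9], [-2, -7], [2, 2]].
M = (N⁻¹P)L⁻¹ = [[3, -1], [-1, -3], [-4, -2]].

M = [[3, -1], [-1, -3], [-4, -2]]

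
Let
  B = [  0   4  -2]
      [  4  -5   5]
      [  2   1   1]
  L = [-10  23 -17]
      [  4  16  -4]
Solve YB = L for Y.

Y = [[0, -4, 3], [0, -2, 6]]

Since B sits to the right of Y, Y = LB⁻¹.
det B = -4; the adjugate gives B⁻¹ = [[5/2, 3/2, -5/2], [-3/2, -1, 2], [-7/2, -2, 4]].
Y = LB⁻¹ = [[-10, 23, -17], [4, 16, -4]] · [[5/2, 3/2, -5/2], [-3/2, -1, 2], [-7/2, -2, 4]] = [[0, -4, 3], [0, -2, 6]].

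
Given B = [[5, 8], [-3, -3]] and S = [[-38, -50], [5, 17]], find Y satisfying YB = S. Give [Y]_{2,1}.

4

Right-multiplying both sides by B⁻¹ gives Y = SB⁻¹.
B has determinant 9; B⁻¹ = [[-1/3, -8/9], [1/3, 5/9]].
Y = SB⁻¹ = [[-38, -50], [5, 17]] · [[-1/3, -8/9], [1/3, 5/9]] = [[-4, 6], [4, 5]].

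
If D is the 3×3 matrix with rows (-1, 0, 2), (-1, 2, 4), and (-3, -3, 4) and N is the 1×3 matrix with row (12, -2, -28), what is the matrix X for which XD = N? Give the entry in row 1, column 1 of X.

D is on the right of X, so right-multiply by D⁻¹: X = ND⁻¹.
D has determinant -2; D⁻¹ = [[-10, 3, 2], [4, -1, -1], [-9/2, 3/2, 1]].
X = ND⁻¹ = [[12, -2, -28]] · [[-10, 3, 2], [4, -1, -1], [-9/2, 3/2, 1]] = [[-2, -4, -2]].

-2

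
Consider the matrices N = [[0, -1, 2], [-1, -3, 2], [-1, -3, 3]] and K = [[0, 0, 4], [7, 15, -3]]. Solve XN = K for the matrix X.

Right-multiplying both sides by N⁻¹ gives X = KN⁻¹.
det N = -1; the adjugate gives N⁻¹ = [[3, 3, -4], [-1, -2, 2], [0, -1, 1]].
X = KN⁻¹ = [[0, 0, 4], [7, 15, -3]] · [[3, 3, -4], [-1, -2, 2], [0, -1, 1]] = [[0, -4, 4], [6, -6, -1]].

X = [[0, -4, 4], [6, -6, -1]]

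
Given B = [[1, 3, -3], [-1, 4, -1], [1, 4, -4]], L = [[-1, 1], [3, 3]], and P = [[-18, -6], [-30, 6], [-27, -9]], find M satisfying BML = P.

M = [[-3, 2], [4, 0], [1, 2]]

M = B⁻¹PL⁻¹ (apply B⁻¹ on the left and L⁻¹ on the right).
det B = -3; the adjugate gives B⁻¹ = [[4, 0, -3], [5/3, 1/3, -4/3], [8/3, 1/3, -7/3]].
det L = -6; the adjugate gives L⁻¹ = [[-1/2, 1/6], [1/2, 1/6]].
B⁻¹P = [[9, 3], [-4, 4], [5, 7]].
M = (B⁻¹P)L⁻¹ = [[-3, 2], [4, 0], [1, 2]].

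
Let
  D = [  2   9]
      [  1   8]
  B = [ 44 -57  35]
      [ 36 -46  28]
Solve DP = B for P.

Since D multiplies P on the left, P = D⁻¹B.
det D = 7; the adjugate gives D⁻¹ = [[8/7, -9/7], [-1/7, 2/7]].
P = D⁻¹B = [[8/7, -9/7], [-1/7, 2/7]] · [[44, -57, 35], [36, -46, 28]] = [[4, -6, 4], [4, -5, 3]].

P = [[4, -6, 4], [4, -5, 3]]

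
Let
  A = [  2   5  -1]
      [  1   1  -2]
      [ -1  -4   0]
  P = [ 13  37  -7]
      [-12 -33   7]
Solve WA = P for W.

W = [[3, 2, -5], [-3, -2, 4]]

Since A sits to the right of W, W = PA⁻¹.
det A = -3, so A⁻¹ = [[8/3, -4/3, 3], [-2/3, 1/3, -1], [1, -1, 1]].
W = PA⁻¹ = [[13, 37, -7], [-12, -33, 7]] · [[8/3, -4/3, 3], [-2/3, 1/3, -1], [1, -1, 1]] = [[3, 2, -5], [-3, -2, 4]].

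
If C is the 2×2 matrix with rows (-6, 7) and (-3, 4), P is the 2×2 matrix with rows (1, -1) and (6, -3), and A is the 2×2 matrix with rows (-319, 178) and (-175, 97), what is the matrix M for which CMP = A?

M = [[5, 2], [-1, -5]]

Isolating M: multiply by C⁻¹ from the left and P⁻¹ from the right, so M = C⁻¹AP⁻¹.
det C = -3; the adjugate gives C⁻¹ = [[-4/3, 7/3], [-1, 2]].
det P = 3; the adjugate gives P⁻¹ = [[-1, 1/3], [-2, 1/3]].
C⁻¹A = [[17, -11], [-31, 16]].
M = (C⁻¹A)P⁻¹ = [[5, 2], [-1, -5]].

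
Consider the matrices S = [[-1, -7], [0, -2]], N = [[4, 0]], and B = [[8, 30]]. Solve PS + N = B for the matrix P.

PS = B − N = [[4, 30]].
S is on the right of P, so right-multiply by S⁻¹: P = (B − N)S⁻¹.
det S = 2; the adjugate gives S⁻¹ = [[-1, 7/2], [0, -1/2]].
P = (B − N)S⁻¹ = [[-4, -1]].

P = [[-4, -1]]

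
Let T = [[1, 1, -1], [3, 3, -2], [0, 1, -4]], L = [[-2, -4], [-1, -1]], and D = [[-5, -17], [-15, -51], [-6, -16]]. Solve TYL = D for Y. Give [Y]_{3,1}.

Left-multiply by T⁻¹ and right-multiply by L⁻¹: Y = T⁻¹DL⁻¹.
det T = -1; the adjugate gives T⁻¹ = [[10, -3, -1], [-12, 4, 1], [-3, 1, 0]].
det L = -2; the adjugate gives L⁻¹ = [[1/2, -2], [-1/2, 1]].
T⁻¹D = [[1, -1], [-6, -16], [0, 0]].
Y = (T⁻¹D)L⁻¹ = [[1, -3], [5, -4], [0, 0]].

0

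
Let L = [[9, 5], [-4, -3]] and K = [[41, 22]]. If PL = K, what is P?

L is on the right of P, so right-multiply by L⁻¹: P = KL⁻¹.
L has determinant -7; L⁻¹ = [[3/7, 5/7], [-4/7, -9/7]].
P = KL⁻¹ = [[41, 22]] · [[3/7, 5/7], [-4/7, -9/7]] = [[5, 1]].

P = [[5, 1]]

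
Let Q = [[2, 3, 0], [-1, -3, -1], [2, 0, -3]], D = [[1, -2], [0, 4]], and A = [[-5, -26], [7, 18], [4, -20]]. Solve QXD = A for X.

X = [[2, 0], [-3, -3], [0, 1]]

Left-multiply by Q⁻¹ and right-multiply by D⁻¹: X = Q⁻¹AD⁻¹.
Q has determinant 3; Q⁻¹ = [[3, 3, -1], [-5/3, -2, 2/3], [2, 2, -1]].
det D = 4, so D⁻¹ = [[1, 1/2], [0, 1/4]].
Q⁻¹A = [[2, -4], [-3, -6], [0, 4]].
X = (Q⁻¹A)D⁻¹ = [[2, 0], [-3, -3], [0, 1]].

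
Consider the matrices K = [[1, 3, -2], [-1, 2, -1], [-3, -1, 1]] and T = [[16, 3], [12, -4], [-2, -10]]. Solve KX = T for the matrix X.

X = [[-2, 3], [2, -2], [-6, -3]]

Left-multiplying both sides by K⁻¹ gives X = K⁻¹T.
det K = -1, so K⁻¹ = [[-1, 1, -1], [-4, 5, -3], [-7, 8, -5]].
X = K⁻¹T = [[-1, 1, -1], [-4, 5, -3], [-7, 8, -5]] · [[16, 3], [12, -4], [-2, -10]] = [[-2, 3], [2, -2], [-6, -3]].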